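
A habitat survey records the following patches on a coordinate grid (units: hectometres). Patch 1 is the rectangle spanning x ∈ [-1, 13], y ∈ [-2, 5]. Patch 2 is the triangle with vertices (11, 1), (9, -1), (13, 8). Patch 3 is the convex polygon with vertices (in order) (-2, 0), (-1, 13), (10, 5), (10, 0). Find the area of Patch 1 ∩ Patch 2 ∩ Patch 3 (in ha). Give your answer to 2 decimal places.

0.35

The intersection is the polygon with vertices (10,1.25), (10,0), (9.444,0).
By the shoelace formula its area is 0.35.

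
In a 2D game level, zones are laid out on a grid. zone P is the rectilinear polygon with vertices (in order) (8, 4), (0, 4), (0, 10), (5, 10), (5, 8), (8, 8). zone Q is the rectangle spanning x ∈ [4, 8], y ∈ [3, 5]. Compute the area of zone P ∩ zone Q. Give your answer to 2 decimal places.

The intersection is the polygon with vertices (4,4), (4,5), (8,5), (8,4).
By the shoelace formula its area is 4.00.

4.00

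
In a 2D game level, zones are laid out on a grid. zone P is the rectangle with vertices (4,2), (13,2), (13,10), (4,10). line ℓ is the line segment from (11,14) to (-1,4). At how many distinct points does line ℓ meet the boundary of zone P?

2

The segment meets the boundary at (6.2,10), (4,8.167).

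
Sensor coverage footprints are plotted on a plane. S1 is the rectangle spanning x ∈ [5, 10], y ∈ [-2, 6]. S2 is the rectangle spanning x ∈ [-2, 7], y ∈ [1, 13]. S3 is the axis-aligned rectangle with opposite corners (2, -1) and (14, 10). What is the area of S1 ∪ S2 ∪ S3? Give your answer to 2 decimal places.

By inclusion–exclusion:
Individual areas: |S1| = 40, |S2| = 108, |S3| = 132.
|S1∩S2|: x∈[5,7], y∈[1,6] → 2·5 = 10.
|S1∩S3|: x∈[5,10], y∈[-1,6] → 5·7 = 35.
|S2∩S3|: x∈[2,7], y∈[1,10] → 5·9 = 45.
|S1∩S2∩S3| = 10.
|S1 ∪ S2 ∪ S3| = 280 − 90 + 10 = 200.00.

200.00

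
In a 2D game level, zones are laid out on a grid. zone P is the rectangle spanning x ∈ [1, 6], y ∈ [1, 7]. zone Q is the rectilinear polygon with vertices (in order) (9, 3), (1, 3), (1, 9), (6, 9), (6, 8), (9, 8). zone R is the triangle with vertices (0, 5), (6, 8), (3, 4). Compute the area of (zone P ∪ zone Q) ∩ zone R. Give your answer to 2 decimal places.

The region (zone P ∪ zone Q) ∩ zone R is the polygon with vertices (1,5.5), (6,8), (3,4), (1,4.667).
By the shoelace formula its area is 7.08.

7.08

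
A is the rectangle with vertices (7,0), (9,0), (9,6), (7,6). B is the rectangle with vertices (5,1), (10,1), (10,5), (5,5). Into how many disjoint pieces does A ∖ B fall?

A ∖ B splits into 2 disjoint pieces (area 2, area 2).

2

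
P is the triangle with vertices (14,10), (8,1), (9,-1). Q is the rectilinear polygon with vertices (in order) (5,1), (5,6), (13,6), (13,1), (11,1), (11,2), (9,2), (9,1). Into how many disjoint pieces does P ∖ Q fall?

2

P ∖ Q splits into 2 disjoint pieces (area 1.697, area 3.0455).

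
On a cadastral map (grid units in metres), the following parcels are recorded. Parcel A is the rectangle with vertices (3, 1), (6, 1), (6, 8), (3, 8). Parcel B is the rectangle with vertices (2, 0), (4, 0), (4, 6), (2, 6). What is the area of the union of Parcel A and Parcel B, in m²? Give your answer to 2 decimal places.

28.00

By inclusion–exclusion:
Individual areas: |Parcel A| = 21, |Parcel B| = 12.
|Parcel A∩Parcel B|: x∈[3,4], y∈[1,6] → 1·5 = 5.
|Parcel A ∪ Parcel B| = 33 − 5 = 28.00.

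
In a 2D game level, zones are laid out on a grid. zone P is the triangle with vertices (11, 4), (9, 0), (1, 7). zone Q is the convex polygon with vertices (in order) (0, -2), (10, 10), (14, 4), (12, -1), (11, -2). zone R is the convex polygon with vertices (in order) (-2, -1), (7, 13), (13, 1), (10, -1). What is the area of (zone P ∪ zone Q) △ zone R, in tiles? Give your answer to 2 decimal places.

|zone P ∪ zone Q| = 94.1198.
|(zone P ∪ zone Q) ∩ zone R| = 65.8815.
|(zone P ∪ zone Q) △ zone R| = 94.1198 + 108 − 131.7629 = 70.36.

70.36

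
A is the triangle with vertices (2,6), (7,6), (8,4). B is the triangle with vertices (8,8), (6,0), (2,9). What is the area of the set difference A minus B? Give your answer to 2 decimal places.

|A| = 5, |A∩B| = 4.1394.
|A ∖ B| = |A| − |A∩B| = 5 − 4.1394 = 0.86.

0.86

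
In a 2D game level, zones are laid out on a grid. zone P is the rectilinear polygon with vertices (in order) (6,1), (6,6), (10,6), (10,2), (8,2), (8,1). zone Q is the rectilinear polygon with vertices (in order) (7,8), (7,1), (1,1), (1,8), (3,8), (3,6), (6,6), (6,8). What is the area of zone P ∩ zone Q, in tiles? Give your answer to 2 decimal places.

The intersection is the polygon with vertices (6,6), (7,6), (7,1), (6,1).
By the shoelace formula its area is 5.00.

5.00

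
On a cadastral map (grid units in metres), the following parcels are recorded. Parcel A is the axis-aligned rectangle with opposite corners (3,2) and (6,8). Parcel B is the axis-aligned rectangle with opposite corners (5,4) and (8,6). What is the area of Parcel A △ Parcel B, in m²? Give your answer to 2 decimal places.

|Parcel A∩Parcel B|: x∈[5,6], y∈[4,6] → 1·2 = 2.
|Parcel A △ Parcel B| = |Parcel A| + |Parcel B| − 2·|Parcel A∩Parcel B| = 18 + 6 − 4 = 20.00.

20.00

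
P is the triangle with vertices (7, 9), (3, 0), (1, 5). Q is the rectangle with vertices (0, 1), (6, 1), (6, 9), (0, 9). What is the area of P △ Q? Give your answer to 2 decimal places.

|P| = 19, |Q| = 48, |P∩Q| = 17.7861.
|P △ Q| = |P| + |Q| − 2·|P∩Q| = 19 + 48 − 35.5722 = 31.43.

31.43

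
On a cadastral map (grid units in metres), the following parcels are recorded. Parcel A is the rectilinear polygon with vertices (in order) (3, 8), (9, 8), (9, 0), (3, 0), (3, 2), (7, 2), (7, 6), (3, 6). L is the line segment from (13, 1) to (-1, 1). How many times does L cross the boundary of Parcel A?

2

The segment meets the boundary at (3,1), (9,1).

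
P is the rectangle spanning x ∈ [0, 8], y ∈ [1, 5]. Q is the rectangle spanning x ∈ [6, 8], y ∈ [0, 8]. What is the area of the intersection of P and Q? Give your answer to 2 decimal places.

8.00

|P∩Q|: x∈[6,8], y∈[1,5] → 2·4 = 8.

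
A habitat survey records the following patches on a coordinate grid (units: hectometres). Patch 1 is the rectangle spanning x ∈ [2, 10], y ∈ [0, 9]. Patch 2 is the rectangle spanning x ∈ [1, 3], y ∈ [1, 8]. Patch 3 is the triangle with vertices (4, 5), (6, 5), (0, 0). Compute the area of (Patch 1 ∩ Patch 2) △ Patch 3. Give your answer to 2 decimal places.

|Patch 1 ∩ Patch 2| = 7.
|(Patch 1 ∩ Patch 2) ∩ Patch 3| = 1.0417.
|(Patch 1 ∩ Patch 2) △ Patch 3| = 7 + 5 − 2.0833 = 9.92.

9.92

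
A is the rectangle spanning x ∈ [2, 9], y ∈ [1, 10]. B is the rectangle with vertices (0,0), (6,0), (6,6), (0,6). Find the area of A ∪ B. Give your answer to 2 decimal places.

79.00

By inclusion–exclusion:
Individual areas: |A| = 63, |B| = 36.
|A∩B|: x∈[2,6], y∈[1,6] → 4·5 = 20.
|A ∪ B| = 99 − 20 = 79.00.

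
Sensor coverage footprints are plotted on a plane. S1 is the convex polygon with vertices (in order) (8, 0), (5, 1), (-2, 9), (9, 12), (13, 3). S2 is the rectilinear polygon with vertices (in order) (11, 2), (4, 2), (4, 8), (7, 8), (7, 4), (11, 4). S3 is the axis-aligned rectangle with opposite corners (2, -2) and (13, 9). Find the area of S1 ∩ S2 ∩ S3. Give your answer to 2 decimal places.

The intersection is the polygon with vertices (4,8), (7,8), (7,4), (11,4), (11,2), (4.125,2), (4,2.143).
By the shoelace formula its area is 25.99.

25.99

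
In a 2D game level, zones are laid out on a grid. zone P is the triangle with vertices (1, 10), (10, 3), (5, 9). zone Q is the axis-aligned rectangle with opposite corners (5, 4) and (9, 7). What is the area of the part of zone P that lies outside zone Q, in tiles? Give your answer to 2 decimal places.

6.13

|zone P| = 9.5, |zone P∩zone Q| = 3.3683.
|zone P ∖ zone Q| = |zone P| − |zone P∩zone Q| = 9.5 − 3.3683 = 6.13.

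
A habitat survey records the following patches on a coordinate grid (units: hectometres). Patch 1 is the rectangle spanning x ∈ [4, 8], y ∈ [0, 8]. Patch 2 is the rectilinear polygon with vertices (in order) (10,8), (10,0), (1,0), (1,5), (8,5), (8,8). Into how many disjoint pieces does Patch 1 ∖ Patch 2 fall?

1

Patch 1 ∖ Patch 2 is a single connected region.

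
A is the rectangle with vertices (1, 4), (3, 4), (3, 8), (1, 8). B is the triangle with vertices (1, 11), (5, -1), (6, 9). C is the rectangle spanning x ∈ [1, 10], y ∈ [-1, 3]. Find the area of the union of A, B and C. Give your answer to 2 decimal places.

65.03

By inclusion–exclusion:
Individual areas: |A| = 8, |B| = 26, |C| = 36.
|A∩B| = 1.5.
|A∩C| = 0 (no overlap).
|B∩C| = 3.4667.
|A∩B∩C| = 0.
|A ∪ B ∪ C| = 70 − 4.9667 + 0 = 65.03.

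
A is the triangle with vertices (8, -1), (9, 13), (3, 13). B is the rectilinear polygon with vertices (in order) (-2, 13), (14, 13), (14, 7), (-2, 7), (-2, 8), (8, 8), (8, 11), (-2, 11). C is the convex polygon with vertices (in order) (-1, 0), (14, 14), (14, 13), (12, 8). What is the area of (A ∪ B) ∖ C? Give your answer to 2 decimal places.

67.85

|A ∪ B| = 90.9643.
|(A ∪ B) ∩ C| = 23.1157.
|(A ∪ B) ∖ C| = 90.9643 − 23.1157 = 67.85.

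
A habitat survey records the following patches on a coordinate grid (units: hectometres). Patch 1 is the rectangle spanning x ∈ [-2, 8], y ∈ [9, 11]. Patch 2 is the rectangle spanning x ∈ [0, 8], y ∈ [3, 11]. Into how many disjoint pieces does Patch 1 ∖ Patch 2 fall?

Patch 1 ∖ Patch 2 is a single connected region.

1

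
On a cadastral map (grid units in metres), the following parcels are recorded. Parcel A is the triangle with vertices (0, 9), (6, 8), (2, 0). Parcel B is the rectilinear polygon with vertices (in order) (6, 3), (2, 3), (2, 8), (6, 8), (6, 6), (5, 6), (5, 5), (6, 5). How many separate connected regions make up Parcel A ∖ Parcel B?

Parcel A ∖ Parcel B is a single connected region.

1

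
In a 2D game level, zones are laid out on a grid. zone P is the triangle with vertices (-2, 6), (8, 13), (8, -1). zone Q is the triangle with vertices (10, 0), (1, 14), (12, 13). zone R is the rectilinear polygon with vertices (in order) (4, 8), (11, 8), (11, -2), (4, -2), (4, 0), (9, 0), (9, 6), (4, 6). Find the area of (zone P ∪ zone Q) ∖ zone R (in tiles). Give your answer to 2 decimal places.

98.14

|zone P ∪ zone Q| = 120.8224.
|(zone P ∪ zone Q) ∩ zone R| = 22.6865.
|(zone P ∪ zone Q) ∖ zone R| = 120.8224 − 22.6865 = 98.14.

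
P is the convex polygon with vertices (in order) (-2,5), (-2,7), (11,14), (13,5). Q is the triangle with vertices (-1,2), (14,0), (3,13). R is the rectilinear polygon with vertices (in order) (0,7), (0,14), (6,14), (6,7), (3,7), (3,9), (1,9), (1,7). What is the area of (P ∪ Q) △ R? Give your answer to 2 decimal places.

136.07

|P ∪ Q| = 133.9402.
|(P ∪ Q) ∩ R| = 17.9352.
|(P ∪ Q) △ R| = 133.9402 + 38 − 35.8704 = 136.07.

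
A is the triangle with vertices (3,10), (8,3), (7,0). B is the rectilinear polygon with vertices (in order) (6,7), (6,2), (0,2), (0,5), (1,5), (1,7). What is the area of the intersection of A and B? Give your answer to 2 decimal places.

3.54

The intersection is the polygon with vertices (6,5.8), (6,2.5), (4.2,7), (5.143,7).
By the shoelace formula its area is 3.54.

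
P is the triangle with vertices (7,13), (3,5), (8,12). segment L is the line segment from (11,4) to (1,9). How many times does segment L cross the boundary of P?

2

The segment meets the boundary at (4.2,7.4), (4.579,7.211).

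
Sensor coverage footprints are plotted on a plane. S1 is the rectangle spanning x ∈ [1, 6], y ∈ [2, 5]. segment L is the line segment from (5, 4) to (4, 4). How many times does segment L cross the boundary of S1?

The segment lies entirely inside S1 and never meets its boundary.

0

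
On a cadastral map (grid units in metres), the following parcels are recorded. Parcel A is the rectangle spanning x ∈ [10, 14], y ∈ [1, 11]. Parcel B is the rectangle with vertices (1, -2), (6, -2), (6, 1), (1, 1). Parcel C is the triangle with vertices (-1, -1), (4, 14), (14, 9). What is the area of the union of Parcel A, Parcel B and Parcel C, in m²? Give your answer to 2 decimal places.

By inclusion–exclusion:
Individual areas: |Parcel A| = 40, |Parcel B| = 15, |Parcel C| = 87.5.
|Parcel A∩Parcel B| = 0 (no overlap).
|Parcel A∩Parcel C| = 9.3333.
|Parcel B∩Parcel C| = 0.3333.
|Parcel A∩Parcel B∩Parcel C| = 0.
|Parcel A ∪ Parcel B ∪ Parcel C| = 142.5 − 9.6667 + 0 = 132.83.

132.83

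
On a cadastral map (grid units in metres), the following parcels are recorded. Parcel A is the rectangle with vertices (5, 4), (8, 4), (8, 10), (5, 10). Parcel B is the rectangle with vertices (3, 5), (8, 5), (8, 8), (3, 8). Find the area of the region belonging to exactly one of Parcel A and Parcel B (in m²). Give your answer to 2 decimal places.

15.00

|Parcel A∩Parcel B|: x∈[5,8], y∈[5,8] → 3·3 = 9.
|Parcel A △ Parcel B| = |Parcel A| + |Parcel B| − 2·|Parcel A∩Parcel B| = 18 + 15 − 18 = 15.00.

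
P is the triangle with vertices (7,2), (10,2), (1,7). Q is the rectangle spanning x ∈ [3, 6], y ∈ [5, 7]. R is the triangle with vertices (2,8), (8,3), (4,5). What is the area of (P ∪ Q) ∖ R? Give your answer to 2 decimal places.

|P ∪ Q| = 12.8556.
|(P ∪ Q) ∩ R| = 2.8167.
|(P ∪ Q) ∖ R| = 12.8556 − 2.8167 = 10.04.

10.04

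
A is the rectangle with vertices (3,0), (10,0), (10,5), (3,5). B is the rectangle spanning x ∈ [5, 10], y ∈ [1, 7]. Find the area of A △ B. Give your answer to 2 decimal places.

25.00

|A∩B|: x∈[5,10], y∈[1,5] → 5·4 = 20.
|A △ B| = |A| + |B| − 2·|A∩B| = 35 + 30 − 40 = 25.00.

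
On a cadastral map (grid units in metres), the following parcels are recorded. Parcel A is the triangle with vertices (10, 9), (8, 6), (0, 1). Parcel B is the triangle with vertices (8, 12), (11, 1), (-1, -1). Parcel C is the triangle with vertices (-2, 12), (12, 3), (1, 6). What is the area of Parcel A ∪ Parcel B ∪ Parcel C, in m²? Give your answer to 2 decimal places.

87.14

By inclusion–exclusion:
Individual areas: |Parcel A| = 7, |Parcel B| = 69, |Parcel C| = 28.5.
|Parcel A∩Parcel B| = 6.6641.
|Parcel A∩Parcel C| = 1.9877.
|Parcel B∩Parcel C| = 10.6966.
|Parcel A∩Parcel B∩Parcel C| = 1.9877.
|Parcel A ∪ Parcel B ∪ Parcel C| = 104.5 − 19.3484 + 1.9877 = 87.14.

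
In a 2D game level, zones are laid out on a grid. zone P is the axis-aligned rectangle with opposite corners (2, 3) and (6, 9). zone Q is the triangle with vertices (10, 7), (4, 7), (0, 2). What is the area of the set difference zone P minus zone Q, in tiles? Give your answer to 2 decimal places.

14.50

|zone P| = 24, |zone P∩zone Q| = 9.5.
|zone P ∖ zone Q| = |zone P| − |zone P∩zone Q| = 24 − 9.5 = 14.50.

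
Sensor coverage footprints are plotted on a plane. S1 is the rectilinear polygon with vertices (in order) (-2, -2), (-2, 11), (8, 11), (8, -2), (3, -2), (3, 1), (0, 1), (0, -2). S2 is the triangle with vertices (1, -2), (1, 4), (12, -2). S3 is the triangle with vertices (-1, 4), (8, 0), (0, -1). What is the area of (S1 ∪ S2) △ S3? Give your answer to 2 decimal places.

|S1 ∪ S2| = 131.3636.
|(S1 ∪ S2) ∩ S3| = 18.5625.
|(S1 ∪ S2) △ S3| = 131.3636 + 20.5 − 37.125 = 114.74.

114.74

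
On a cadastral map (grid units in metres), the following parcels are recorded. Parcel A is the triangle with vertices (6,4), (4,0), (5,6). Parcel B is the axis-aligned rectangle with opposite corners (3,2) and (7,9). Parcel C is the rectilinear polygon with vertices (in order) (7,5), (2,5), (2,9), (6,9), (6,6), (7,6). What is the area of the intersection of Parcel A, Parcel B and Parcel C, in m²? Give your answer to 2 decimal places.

0.33

The intersection is the polygon with vertices (5,6), (5.5,5), (4.833,5).
By the shoelace formula its area is 0.33.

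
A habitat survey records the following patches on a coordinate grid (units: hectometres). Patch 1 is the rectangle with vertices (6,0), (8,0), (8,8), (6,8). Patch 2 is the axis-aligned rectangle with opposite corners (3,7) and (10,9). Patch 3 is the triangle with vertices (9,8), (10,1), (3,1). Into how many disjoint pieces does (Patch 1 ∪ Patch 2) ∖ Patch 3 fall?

2

(Patch 1 ∪ Patch 2) ∖ Patch 3 splits into 2 disjoint pieces (area 2, area 16.1667).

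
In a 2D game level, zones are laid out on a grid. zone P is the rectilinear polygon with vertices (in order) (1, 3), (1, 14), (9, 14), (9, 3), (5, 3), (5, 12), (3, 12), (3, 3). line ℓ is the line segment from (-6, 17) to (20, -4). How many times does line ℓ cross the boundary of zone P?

The segment meets the boundary at (9,4.885), (5,8.115), (3,9.731), (1,11.346).

4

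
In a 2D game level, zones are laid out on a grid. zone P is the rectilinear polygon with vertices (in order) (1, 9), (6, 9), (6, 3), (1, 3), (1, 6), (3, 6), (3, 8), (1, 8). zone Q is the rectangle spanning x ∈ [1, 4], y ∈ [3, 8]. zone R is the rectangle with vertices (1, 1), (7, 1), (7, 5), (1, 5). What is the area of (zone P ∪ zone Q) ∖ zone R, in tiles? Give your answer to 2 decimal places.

20.00

|zone P ∪ zone Q| = 30.
|(zone P ∪ zone Q) ∩ zone R| = 10.
|(zone P ∪ zone Q) ∖ zone R| = 30 − 10 = 20.00.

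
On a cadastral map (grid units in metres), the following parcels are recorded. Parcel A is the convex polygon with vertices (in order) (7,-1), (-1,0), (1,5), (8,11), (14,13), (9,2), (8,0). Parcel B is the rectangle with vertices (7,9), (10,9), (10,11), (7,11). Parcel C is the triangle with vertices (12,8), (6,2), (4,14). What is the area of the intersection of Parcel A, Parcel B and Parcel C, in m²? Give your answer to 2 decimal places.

The intersection is the polygon with vertices (10,9), (7,9), (7,10.143), (8,11), (10,9.5).
By the shoelace formula its area is 4.07.

4.07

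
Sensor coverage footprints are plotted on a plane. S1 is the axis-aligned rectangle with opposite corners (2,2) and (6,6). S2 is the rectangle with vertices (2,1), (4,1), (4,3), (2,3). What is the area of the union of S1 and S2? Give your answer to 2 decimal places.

By inclusion–exclusion:
Individual areas: |S1| = 16, |S2| = 4.
|S1∩S2|: x∈[2,4], y∈[2,3] → 2·1 = 2.
|S1 ∪ S2| = 20 − 2 = 18.00.

18.00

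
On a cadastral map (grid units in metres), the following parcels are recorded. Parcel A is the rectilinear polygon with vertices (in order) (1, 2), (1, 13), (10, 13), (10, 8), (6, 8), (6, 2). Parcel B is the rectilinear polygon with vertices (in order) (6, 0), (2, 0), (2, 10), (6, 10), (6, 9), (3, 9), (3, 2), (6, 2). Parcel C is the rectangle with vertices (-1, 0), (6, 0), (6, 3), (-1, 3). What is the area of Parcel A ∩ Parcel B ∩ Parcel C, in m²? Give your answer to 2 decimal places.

1.00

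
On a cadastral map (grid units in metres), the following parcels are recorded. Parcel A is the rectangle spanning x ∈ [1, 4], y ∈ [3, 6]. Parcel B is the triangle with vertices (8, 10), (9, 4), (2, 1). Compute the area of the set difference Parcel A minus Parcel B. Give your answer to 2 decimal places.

|Parcel A| = 9, |Parcel A∩Parcel B| = 0.3333.
|Parcel A ∖ Parcel B| = |Parcel A| − |Parcel A∩Parcel B| = 9 − 0.3333 = 8.67.

8.67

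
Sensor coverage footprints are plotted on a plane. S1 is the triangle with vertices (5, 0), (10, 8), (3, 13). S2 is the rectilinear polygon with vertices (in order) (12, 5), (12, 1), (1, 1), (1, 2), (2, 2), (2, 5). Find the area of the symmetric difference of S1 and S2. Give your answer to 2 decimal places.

|S1| = 40.5, |S2| = 41, |S1∩S2| = 9.3462.
|S1 △ S2| = |S1| + |S2| − 2·|S1∩S2| = 40.5 + 41 − 18.6923 = 62.81.

62.81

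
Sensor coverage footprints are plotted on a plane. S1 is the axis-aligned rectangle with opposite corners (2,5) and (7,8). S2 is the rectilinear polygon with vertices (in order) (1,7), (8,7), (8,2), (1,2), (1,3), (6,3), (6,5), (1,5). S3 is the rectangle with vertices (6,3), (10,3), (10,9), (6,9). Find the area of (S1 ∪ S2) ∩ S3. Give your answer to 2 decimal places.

9.00

The region (S1 ∪ S2) ∩ S3 is the polygon with vertices (7,8), (7,7), (8,7), (8,3), (6,3), (6,5), (6,8).
By the shoelace formula its area is 9.00.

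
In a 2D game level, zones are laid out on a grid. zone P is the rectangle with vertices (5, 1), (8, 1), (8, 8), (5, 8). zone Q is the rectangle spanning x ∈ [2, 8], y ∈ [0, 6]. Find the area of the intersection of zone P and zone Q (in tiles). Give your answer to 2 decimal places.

|zone P∩zone Q|: x∈[5,8], y∈[1,6] → 3·5 = 15.

15.00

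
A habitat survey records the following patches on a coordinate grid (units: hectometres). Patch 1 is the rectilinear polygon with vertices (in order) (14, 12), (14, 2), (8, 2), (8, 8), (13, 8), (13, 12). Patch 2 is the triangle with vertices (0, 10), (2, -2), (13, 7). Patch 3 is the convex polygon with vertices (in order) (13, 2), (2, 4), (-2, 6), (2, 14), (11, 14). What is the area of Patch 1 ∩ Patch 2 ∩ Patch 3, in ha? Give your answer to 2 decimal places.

The intersection is the polygon with vertices (8.667,8), (12.133,7.2), (12.267,6.4), (8,2.909), (8,8).
By the shoelace formula its area is 12.73.

12.73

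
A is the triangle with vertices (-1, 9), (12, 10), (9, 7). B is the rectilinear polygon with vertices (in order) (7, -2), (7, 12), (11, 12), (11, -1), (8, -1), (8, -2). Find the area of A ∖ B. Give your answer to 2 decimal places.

|A| = 18, |A∩B| = 8.6769.
|A ∖ B| = |A| − |A∩B| = 18 − 8.6769 = 9.32.

9.32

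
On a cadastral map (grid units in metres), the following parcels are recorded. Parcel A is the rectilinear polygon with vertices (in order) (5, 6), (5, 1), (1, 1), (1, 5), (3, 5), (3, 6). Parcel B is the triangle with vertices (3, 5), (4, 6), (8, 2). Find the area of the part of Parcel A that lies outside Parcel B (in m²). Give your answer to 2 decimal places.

15.80

|Parcel A| = 18, |Parcel A∩Parcel B| = 2.2.
|Parcel A ∖ Parcel B| = |Parcel A| − |Parcel A∩Parcel B| = 18 − 2.2 = 15.80.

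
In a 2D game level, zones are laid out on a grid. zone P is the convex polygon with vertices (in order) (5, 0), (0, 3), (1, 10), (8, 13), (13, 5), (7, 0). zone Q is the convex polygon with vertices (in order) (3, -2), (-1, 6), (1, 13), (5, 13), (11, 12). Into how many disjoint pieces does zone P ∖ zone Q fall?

zone P ∖ zone Q splits into 3 disjoint pieces (area 37.0235, area 0.3016, area 0.2972).

3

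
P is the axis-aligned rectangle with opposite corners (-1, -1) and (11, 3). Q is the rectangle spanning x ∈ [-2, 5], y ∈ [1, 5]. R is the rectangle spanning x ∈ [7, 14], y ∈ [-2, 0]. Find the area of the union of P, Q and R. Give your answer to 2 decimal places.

By inclusion–exclusion:
Individual areas: |P| = 48, |Q| = 28, |R| = 14.
|P∩Q|: x∈[-1,5], y∈[1,3] → 6·2 = 12.
|P∩R|: x∈[7,11], y∈[-1,0] → 4·1 = 4.
|Q∩R| = 0 (no overlap).
|P∩Q∩R| = 0.
|P ∪ Q ∪ R| = 90 − 16 + 0 = 74.00.

74.00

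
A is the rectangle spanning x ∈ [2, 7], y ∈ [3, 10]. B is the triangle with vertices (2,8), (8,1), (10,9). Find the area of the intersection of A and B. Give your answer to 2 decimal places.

15.85

The intersection is the polygon with vertices (7,3), (6.286,3), (2,8), (7,8.625).
By the shoelace formula its area is 15.85.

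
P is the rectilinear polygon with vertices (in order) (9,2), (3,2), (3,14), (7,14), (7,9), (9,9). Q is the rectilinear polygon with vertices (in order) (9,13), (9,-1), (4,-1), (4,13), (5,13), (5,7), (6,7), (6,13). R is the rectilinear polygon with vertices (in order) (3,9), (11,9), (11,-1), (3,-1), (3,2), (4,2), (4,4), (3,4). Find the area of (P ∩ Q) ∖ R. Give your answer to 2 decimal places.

8.00

|P ∩ Q| = 41.
|(P ∩ Q) ∩ R| = 33.
|(P ∩ Q) ∖ R| = 41 − 33 = 8.00.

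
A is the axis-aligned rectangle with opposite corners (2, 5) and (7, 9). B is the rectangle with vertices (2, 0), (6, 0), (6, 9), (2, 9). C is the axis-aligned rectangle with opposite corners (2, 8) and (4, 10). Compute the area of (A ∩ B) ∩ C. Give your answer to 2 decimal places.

The region (A ∩ B) ∩ C is the polygon with vertices (2,9), (4,9), (4,8), (2,8).
By the shoelace formula its area is 2.00.

2.00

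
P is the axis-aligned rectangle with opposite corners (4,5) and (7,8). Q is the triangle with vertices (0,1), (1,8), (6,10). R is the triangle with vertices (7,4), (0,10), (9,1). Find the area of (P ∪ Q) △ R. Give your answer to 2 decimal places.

26.29

|P ∪ Q| = 25.1667.
|(P ∪ Q) ∩ R| = 1.6885.
|(P ∪ Q) △ R| = 25.1667 + 4.5 − 3.3771 = 26.29.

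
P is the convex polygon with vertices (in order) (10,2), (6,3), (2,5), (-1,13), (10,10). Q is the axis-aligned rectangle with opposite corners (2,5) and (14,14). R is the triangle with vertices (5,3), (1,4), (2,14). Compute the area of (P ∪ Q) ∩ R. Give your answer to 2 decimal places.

15.83

The region (P ∪ Q) ∩ R is the polygon with vertices (2,5), (1.29,6.895), (1.823,12.23), (2,12.182), (2,14), (4.842,3.579).
By the shoelace formula its area is 15.83.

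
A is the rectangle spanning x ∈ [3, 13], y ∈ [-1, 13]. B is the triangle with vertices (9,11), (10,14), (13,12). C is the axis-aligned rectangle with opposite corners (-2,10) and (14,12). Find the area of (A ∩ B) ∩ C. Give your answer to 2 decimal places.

1.83

The region (A ∩ B) ∩ C is the polygon with vertices (9,11), (9.333,12), (13,12).
By the shoelace formula its area is 1.83.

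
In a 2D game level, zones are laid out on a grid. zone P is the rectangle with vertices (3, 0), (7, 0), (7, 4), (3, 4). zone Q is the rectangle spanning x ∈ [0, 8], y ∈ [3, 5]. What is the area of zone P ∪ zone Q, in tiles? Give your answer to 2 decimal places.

By inclusion–exclusion:
Individual areas: |zone P| = 16, |zone Q| = 16.
|zone P∩zone Q|: x∈[3,7], y∈[3,4] → 4·1 = 4.
|zone P ∪ zone Q| = 32 − 4 = 28.00.

28.00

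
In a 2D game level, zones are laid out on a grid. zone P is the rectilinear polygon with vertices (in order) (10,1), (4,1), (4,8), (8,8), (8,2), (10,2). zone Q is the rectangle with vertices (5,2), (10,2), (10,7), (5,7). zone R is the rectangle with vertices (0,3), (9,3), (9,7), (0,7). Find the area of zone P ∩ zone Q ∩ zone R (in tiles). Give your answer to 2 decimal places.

The intersection is the polygon with vertices (5,7), (8,7), (8,3), (5,3).
By the shoelace formula its area is 12.00.

12.00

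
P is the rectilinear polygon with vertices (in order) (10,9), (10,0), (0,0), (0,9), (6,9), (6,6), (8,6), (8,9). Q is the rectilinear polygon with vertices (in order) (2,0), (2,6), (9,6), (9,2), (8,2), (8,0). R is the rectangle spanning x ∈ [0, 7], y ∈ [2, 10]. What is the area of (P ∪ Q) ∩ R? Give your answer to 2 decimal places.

The region (P ∪ Q) ∩ R is the polygon with vertices (0,9), (6,9), (6,6), (7,6), (7,2), (0,2).
By the shoelace formula its area is 46.00.

46.00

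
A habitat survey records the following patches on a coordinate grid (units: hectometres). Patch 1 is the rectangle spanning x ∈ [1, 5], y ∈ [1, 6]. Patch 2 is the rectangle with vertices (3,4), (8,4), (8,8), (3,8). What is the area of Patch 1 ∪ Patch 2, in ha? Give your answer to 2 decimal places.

36.00

By inclusion–exclusion:
Individual areas: |Patch 1| = 20, |Patch 2| = 20.
|Patch 1∩Patch 2|: x∈[3,5], y∈[4,6] → 2·2 = 4.
|Patch 1 ∪ Patch 2| = 40 − 4 = 36.00.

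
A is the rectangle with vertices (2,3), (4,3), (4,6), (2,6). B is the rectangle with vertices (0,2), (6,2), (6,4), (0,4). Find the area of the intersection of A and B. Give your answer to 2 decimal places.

|A∩B|: x∈[2,4], y∈[3,4] → 2·1 = 2.

2.00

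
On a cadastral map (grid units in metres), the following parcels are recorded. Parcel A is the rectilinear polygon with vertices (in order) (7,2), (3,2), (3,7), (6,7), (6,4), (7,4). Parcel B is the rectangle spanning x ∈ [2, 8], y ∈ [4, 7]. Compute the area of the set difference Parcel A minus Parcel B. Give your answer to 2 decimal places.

8.00

|Parcel A| = 17, |Parcel A∩Parcel B| = 9.
|Parcel A ∖ Parcel B| = |Parcel A| − |Parcel A∩Parcel B| = 17 − 9 = 8.00.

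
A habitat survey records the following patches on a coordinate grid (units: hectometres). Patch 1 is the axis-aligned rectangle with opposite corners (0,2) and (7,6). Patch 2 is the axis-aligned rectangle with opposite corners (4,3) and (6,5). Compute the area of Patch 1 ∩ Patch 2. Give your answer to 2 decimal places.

4.00

|Patch 1∩Patch 2|: x∈[4,6], y∈[3,5] → 2·2 = 4.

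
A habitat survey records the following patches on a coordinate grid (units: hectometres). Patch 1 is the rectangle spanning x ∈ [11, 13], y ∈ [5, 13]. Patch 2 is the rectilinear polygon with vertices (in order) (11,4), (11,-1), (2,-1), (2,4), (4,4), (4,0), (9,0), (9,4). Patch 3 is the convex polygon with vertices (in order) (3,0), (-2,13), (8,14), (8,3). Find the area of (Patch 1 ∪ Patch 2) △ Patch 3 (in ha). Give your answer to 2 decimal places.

|Patch 1 ∪ Patch 2| = 41.
|(Patch 1 ∪ Patch 2) ∩ Patch 3| = 6.4.
|(Patch 1 ∪ Patch 2) △ Patch 3| = 41 + 95 − 12.8 = 123.20.

123.20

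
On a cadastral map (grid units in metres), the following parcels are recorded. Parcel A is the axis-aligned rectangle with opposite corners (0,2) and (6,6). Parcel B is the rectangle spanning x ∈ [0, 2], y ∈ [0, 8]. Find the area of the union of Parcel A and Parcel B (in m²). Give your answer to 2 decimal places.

32.00

By inclusion–exclusion:
Individual areas: |Parcel A| = 24, |Parcel B| = 16.
|Parcel A∩Parcel B|: x∈[0,2], y∈[2,6] → 2·4 = 8.
|Parcel A ∪ Parcel B| = 40 − 8 = 32.00.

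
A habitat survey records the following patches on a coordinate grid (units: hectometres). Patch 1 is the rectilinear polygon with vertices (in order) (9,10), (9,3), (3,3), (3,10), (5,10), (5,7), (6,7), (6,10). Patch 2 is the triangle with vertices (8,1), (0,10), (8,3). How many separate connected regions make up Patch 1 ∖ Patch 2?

Patch 1 ∖ Patch 2 splits into 2 disjoint pieces (area 28.0625, area 5.8403).

2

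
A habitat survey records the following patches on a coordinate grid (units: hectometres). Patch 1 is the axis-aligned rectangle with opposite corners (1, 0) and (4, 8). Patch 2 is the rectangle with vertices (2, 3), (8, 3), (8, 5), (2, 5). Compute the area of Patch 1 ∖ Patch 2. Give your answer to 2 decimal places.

|Patch 1∩Patch 2|: x∈[2,4], y∈[3,5] → 2·2 = 4.
|Patch 1| = 24.
|Patch 1 ∖ Patch 2| = |Patch 1| − |Patch 1∩Patch 2| = 24 − 4 = 20.00.

20.00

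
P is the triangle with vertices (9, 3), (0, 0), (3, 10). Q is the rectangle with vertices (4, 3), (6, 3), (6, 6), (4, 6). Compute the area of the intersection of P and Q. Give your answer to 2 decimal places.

6.00

The intersection is the polygon with vertices (4,3), (4,6), (6,6), (6,3).
By the shoelace formula its area is 6.00.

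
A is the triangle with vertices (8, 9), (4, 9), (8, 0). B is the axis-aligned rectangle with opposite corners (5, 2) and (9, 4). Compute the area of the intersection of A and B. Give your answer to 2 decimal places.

The intersection is the polygon with vertices (6.222,4), (8,4), (8,2), (7.111,2).
By the shoelace formula its area is 2.67.

2.67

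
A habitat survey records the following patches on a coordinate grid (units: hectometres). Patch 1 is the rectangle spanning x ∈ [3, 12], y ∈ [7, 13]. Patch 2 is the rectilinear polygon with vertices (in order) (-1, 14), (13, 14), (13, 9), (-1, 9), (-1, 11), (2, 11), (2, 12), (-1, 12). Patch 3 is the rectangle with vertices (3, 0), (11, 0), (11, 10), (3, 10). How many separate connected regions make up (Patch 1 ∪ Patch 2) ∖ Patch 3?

1

(Patch 1 ∪ Patch 2) ∖ Patch 3 is a single connected region.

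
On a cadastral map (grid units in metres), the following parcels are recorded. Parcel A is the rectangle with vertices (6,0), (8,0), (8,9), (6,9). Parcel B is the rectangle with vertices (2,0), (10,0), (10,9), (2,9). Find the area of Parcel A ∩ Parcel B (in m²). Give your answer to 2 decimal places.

|Parcel A∩Parcel B|: x∈[6,8], y∈[0,9] → 2·9 = 18.

18.00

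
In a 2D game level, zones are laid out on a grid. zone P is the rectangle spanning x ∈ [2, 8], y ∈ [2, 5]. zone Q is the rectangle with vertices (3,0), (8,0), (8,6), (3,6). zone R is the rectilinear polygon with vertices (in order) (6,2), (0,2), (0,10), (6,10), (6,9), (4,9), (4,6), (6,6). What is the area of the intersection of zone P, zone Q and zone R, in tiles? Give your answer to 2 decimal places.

The intersection is the polygon with vertices (3,2), (3,5), (6,5), (6,2).
By the shoelace formula its area is 9.00.

9.00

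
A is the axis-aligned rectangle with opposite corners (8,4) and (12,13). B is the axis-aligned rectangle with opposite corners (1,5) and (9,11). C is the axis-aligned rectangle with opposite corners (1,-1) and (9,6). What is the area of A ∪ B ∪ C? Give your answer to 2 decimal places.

125.00

By inclusion–exclusion:
Individual areas: |A| = 36, |B| = 48, |C| = 56.
|A∩B|: x∈[8,9], y∈[5,11] → 1·6 = 6.
|A∩C|: x∈[8,9], y∈[4,6] → 1·2 = 2.
|B∩C|: x∈[1,9], y∈[5,6] → 8·1 = 8.
|A∩B∩C| = 1.
|A ∪ B ∪ C| = 140 − 16 + 1 = 125.00.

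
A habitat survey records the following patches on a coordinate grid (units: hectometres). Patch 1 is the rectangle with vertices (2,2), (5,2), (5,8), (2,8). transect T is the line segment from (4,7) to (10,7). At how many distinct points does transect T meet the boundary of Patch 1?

1

The segment meets the boundary at (5,7).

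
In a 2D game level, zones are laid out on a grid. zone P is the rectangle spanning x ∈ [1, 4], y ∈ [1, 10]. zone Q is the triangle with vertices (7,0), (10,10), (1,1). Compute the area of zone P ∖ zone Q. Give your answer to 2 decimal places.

|zone P| = 27, |zone P∩zone Q| = 4.5.
|zone P ∖ zone Q| = |zone P| − |zone P∩zone Q| = 27 − 4.5 = 22.50.

22.50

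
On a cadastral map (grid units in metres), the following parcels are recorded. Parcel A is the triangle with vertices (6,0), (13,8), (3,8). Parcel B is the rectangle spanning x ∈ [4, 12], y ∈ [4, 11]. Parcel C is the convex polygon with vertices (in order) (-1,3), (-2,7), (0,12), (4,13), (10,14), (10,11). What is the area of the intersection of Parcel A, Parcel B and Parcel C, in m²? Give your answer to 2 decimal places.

1.28

The intersection is the polygon with vertices (4,8), (5.875,8), (4,6.636).
By the shoelace formula its area is 1.28.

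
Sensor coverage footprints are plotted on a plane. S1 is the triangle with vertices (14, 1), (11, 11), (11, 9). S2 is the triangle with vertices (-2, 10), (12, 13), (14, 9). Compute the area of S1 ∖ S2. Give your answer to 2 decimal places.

2.50

|S1| = 3, |S1∩S2| = 0.5022.
|S1 ∖ S2| = |S1| − |S1∩S2| = 3 − 0.5022 = 2.50.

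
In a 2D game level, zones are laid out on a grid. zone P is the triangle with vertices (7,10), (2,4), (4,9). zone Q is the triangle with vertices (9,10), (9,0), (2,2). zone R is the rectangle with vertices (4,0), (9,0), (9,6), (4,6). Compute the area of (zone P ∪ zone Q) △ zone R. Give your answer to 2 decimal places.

|zone P ∪ zone Q| = 41.5.
|(zone P ∪ zone Q) ∩ zone R| = 25.1429.
|(zone P ∪ zone Q) △ zone R| = 41.5 + 30 − 50.2857 = 21.21.

21.21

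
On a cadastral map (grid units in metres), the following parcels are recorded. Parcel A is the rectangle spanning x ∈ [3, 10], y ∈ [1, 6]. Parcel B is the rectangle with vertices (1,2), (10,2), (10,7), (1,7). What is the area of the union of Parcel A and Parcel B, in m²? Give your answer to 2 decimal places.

52.00

By inclusion–exclusion:
Individual areas: |Parcel A| = 35, |Parcel B| = 45.
|Parcel A∩Parcel B|: x∈[3,10], y∈[2,6] → 7·4 = 28.
|Parcel A ∪ Parcel B| = 80 − 28 = 52.00.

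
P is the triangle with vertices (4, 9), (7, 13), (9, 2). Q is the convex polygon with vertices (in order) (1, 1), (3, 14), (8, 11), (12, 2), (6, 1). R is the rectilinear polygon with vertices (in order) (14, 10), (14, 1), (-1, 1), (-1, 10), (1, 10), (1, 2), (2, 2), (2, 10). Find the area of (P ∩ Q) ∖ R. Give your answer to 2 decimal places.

3.49

|P ∩ Q| = 19.7931.
|(P ∩ Q) ∩ R| = 16.3068.
|(P ∩ Q) ∖ R| = 19.7931 − 16.3068 = 3.49.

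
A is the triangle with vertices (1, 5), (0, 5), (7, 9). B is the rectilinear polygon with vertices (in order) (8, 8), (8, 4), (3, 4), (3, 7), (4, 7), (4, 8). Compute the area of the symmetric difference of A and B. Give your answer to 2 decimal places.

|A| = 2, |B| = 19, |A∩B| = 0.5655.
|A △ B| = |A| + |B| − 2·|A∩B| = 2 + 19 − 1.131 = 19.87.

19.87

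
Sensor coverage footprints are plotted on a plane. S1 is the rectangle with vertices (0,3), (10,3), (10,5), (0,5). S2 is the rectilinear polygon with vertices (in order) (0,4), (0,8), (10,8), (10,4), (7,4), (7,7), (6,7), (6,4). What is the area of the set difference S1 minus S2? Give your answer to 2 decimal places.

11.00

|S1| = 20, |S1∩S2| = 9.
|S1 ∖ S2| = |S1| − |S1∩S2| = 20 − 9 = 11.00.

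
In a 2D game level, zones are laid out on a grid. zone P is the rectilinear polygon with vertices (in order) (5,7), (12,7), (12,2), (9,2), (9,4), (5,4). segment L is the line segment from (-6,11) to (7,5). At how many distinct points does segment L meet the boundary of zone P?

The segment meets the boundary at (5,5.923).

1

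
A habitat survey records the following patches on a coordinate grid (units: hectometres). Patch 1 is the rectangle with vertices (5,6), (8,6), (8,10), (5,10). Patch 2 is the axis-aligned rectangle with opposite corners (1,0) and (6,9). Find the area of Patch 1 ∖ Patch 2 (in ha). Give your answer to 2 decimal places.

|Patch 1∩Patch 2|: x∈[5,6], y∈[6,9] → 1·3 = 3.
|Patch 1| = 12.
|Patch 1 ∖ Patch 2| = |Patch 1| − |Patch 1∩Patch 2| = 12 − 3 = 9.00.

9.00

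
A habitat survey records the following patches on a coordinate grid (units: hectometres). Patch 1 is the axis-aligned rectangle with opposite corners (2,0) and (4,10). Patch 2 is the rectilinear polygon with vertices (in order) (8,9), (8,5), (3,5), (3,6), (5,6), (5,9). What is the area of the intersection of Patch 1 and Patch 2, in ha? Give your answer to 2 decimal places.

1.00

The intersection is the polygon with vertices (4,5), (3,5), (3,6), (4,6).
By the shoelace formula its area is 1.00.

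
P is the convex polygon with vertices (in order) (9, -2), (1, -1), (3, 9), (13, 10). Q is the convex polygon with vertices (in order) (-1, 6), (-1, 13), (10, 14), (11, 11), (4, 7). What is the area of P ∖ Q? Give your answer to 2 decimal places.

|P| = 99, |P∩Q| = 7.3314.
|P ∖ Q| = |P| − |P∩Q| = 99 − 7.3314 = 91.67.

91.67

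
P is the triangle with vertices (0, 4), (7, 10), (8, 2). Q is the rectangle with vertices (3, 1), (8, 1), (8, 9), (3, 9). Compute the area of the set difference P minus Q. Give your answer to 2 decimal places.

5.63

|P| = 31, |P∩Q| = 25.372.
|P ∖ Q| = |P| − |P∩Q| = 31 − 25.372 = 5.63.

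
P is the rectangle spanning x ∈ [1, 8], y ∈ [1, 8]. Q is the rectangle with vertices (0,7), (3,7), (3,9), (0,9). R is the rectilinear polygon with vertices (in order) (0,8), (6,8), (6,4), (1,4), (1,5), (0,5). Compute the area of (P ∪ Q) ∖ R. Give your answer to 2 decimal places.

32.00

|P ∪ Q| = 53.
|(P ∪ Q) ∩ R| = 21.
|(P ∪ Q) ∖ R| = 53 − 21 = 32.00.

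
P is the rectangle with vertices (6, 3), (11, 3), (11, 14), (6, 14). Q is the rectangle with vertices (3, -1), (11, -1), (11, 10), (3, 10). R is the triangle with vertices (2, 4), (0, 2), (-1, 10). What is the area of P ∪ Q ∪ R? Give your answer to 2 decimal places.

By inclusion–exclusion:
Individual areas: |P| = 55, |Q| = 88, |R| = 9.
|P∩Q|: x∈[6,11], y∈[3,10] → 5·7 = 35.
|P∩R| = 0.
|Q∩R| = 0.
|P∩Q∩R| = 0.
|P ∪ Q ∪ R| = 152 − 35 + 0 = 117.00.

117.00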